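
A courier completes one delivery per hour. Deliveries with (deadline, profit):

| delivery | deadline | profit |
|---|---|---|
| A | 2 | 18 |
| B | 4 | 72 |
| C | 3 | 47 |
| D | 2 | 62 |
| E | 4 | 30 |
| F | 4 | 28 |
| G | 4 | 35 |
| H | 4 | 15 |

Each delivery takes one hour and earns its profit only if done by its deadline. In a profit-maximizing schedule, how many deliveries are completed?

4

Sort by profit descending; place each in the latest free slot ≤ its deadline.
By profit: B(d4,72), D(d2,62), C(d3,47), G(d4,35), E(d4,30), F(d4,28), A(d2,18), H(d4,15)
B→slot 4; D→slot 2; C→slot 3; G→slot 1; E skipped; F skipped; A skipped; H skipped.
4 of 8 scheduled.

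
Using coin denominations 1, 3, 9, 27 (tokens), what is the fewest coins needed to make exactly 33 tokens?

Greedy: take as many of the largest coin as possible, then repeat with the remainder.
33 − 1×27→6 − 2×3→0
Total coins = 1 + 2 = 3

3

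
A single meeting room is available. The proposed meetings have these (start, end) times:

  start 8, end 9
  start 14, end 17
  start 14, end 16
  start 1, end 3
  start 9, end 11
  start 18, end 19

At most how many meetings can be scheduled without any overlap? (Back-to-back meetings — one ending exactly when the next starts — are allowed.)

Sort by end time and greedily take each interval whose start is ≥ the last chosen end.
Sorted by end: (1,3)  (8,9)  (9,11)  (14,16)  (14,17)  (18,19)
take (1,3); take (8,9); take (9,11); take (14,16); skip (14,17); take (18,19).
Selected 5 meetings.

5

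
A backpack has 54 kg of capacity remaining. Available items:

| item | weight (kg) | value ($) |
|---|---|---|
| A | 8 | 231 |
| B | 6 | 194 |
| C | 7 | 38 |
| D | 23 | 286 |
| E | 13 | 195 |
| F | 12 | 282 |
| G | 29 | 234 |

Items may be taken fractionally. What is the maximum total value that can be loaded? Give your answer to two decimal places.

1088.52

Greedy by value/weight ratio, highest first.
Order: B (194/6=32.33) > A (231/8=28.88) > F (282/12=23.50) > E (195/13=15.00) > D (286/23=12.43) > G (234/29=8.07) > C (38/7=5.43)
Fill: take B (6 @ 194) → take A (8 @ 231) → take F (12 @ 282) → take E (13 @ 195) → take 15/23 of D → 186.52; 54/54 used.
Total value = 1088.52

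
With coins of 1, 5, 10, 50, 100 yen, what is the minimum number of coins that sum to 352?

6

Greedy: take as many of the largest coin as possible, then repeat with the remainder.
352 − 3×100→52 − 1×50→2 − 2×1→0
Total coins = 3 + 1 + 2 = 6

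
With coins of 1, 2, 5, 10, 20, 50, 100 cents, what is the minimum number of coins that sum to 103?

3

103 = 1×100 + 1×2 + 1×1
Total coins = 1 + 1 + 1 = 3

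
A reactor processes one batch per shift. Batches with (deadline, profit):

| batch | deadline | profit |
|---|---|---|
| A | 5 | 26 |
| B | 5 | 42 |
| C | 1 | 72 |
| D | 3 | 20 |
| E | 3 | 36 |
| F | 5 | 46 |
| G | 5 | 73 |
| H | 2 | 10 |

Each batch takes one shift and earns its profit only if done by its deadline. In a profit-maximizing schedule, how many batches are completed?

5

By profit: G(d5,73), C(d1,72), F(d5,46), B(d5,42), E(d3,36), A(d5,26), D(d3,20), H(d2,10)
G→slot 5; C→slot 1; F→slot 4; B→slot 3; E→slot 2; A skipped; D skipped; H skipped.
5 of 8 scheduled.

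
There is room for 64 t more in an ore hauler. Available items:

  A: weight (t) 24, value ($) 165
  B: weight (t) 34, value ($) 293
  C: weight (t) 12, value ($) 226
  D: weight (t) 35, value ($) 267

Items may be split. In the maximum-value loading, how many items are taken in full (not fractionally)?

2

Sort by value per unit weight and fill in that order.
Ratios (sorted): C 18.83, B 8.62, D 7.63, A 6.88
take C (12 @ 226); take B (34 @ 293); take 18/35 of D → 137.31. Capacity used 64/64.
2 item(s) taken whole; one partial (take 18/35 of D).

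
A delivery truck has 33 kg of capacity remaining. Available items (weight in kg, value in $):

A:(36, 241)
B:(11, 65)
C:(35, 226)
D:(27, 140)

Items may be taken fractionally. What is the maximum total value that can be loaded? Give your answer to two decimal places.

Greedy by value/weight ratio, highest first.
Order: A (241/36=6.69) > C (226/35=6.46) > B (65/11=5.91) > D (140/27=5.19)
Fill: take 33/36 of A → 220.92; 33/33 used.
Total value = 220.92

220.92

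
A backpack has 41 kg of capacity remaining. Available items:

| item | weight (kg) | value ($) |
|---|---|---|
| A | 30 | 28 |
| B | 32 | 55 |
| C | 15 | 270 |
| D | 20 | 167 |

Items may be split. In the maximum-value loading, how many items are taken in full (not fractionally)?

2

Greedy by value/weight ratio, highest first.
Ratios (sorted): C 18.00, D 8.35, B 1.72, A 0.93
take C (15 @ 270); take D (20 @ 167); take 6/32 of B → 10.31. Capacity used 41/41.
2 item(s) taken whole; one partial (take 6/32 of B).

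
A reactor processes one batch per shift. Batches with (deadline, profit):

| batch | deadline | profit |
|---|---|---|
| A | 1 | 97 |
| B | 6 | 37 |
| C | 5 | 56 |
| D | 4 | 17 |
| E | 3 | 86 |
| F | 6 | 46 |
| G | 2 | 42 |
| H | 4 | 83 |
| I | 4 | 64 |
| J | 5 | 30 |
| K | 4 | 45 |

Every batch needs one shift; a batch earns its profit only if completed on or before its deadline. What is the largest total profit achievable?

432

Profit order: A=97 E=86 H=83 I=64 C=56 F=46 K=45 G=42 B=37 J=30 D=17
Assign: A→slot 1, E→slot 3, H→slot 4, I→slot 2, C→slot 5, F→slot 6, K skipped, G skipped, B skipped, J skipped, D skipped.
Slots: [1:A] [2:I] [3:E] [4:H] [5:C] [6:F]
Profit = 97 + 64 + 86 + 83 + 56 + 46 = 432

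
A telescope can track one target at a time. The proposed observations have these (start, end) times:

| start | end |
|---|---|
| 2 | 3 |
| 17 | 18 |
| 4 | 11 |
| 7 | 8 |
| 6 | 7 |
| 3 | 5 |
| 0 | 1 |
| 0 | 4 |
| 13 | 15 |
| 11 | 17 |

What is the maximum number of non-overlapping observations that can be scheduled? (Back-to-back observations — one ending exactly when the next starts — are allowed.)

Greedy by earliest finish: after sorting by end time, pick each interval compatible with the last pick.
By end time: (0,1), (2,3), (0,4), (3,5), (6,7), (7,8), (4,11), (13,15), (11,17), (17,18).
Pick (0,1); next start ≥ 1 → (2,3); next start ≥ 3 → (3,5); next start ≥ 5 → (6,7); next start ≥ 7 → (7,8); next start ≥ 8 → (13,15); next start ≥ 15 → (17,18).
Selected 7 observations.

7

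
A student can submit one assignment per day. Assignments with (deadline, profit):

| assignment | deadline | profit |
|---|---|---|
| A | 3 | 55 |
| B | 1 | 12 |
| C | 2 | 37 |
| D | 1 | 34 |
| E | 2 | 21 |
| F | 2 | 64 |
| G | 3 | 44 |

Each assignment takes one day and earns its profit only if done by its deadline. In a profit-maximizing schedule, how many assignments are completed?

3

By profit: F(d2,64), A(d3,55), G(d3,44), C(d2,37), D(d1,34), E(d2,21), B(d1,12)
F→slot 2; A→slot 3; G→slot 1; C skipped; D skipped; E skipped; B skipped.
3 of 7 scheduled.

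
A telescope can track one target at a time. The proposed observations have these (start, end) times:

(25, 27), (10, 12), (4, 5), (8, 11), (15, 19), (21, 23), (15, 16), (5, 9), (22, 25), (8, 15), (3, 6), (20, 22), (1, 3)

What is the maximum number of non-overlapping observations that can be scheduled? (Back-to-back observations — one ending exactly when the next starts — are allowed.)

Order by finish time; keep every interval that doesn't clash with the previous kept one.
By end time: (1,3), (4,5), (3,6), (5,9), (8,11), (10,12), (8,15), (15,16), (15,19), (20,22), (21,23), (22,25), (25,27).
Pick (1,3); next start ≥ 3 → (4,5); next start ≥ 5 → (5,9); next start ≥ 9 → (10,12); next start ≥ 12 → (15,16); next start ≥ 16 → (20,22); next start ≥ 22 → (22,25); next start ≥ 25 → (25,27).
Selected 8 observations.

8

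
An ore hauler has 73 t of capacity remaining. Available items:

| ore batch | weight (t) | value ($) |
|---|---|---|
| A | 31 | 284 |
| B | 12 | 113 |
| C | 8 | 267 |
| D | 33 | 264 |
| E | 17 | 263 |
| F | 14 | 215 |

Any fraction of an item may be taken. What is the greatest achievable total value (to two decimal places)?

1059.55

Greedy by value/weight ratio, highest first.
Order: C (267/8=33.38) > E (263/17=15.47) > F (215/14=15.36) > B (113/12=9.42) > A (284/31=9.16) > D (264/33=8.00)
Fill: take C (8 @ 267) → take E (17 @ 263) → take F (14 @ 215) → take B (12 @ 113) → take 22/31 of A → 201.55; 73/73 used.
Total value = 1059.55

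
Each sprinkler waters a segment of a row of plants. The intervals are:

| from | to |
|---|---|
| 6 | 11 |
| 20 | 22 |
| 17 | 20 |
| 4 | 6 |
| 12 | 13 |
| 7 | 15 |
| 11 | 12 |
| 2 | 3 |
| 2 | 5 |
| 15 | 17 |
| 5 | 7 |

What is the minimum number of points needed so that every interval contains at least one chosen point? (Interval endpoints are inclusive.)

Process intervals by earliest right end; each time one isn't hit yet, stab at its right endpoint.
By right end: [2,3]  [2,5]  [4,6]  [5,7]  [6,11]  [11,12]  [12,13]  [7,15]  [15,17]  [17,20]  [20,22]
[2,3] uncovered → point at 3; [4,6] uncovered → point at 6; [11,12] uncovered → point at 12; [15,17] uncovered → point at 17; [20,22] uncovered → point at 22.
Points: 3, 6, 12, 17, 22 (5 total).

5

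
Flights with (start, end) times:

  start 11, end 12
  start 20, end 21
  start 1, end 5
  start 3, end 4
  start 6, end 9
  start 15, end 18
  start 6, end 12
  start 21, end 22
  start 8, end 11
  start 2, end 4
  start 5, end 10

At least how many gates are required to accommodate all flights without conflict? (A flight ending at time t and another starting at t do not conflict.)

4

Count concurrent intervals with a sweep; the peak is the room count.
Events (time:±→running): 1:+→1 2:+→2 3:+→3 4:-→2 4:-→1 5:-→0 5:+→1 6:+→2 6:+→3 8:+→4 … peak 4.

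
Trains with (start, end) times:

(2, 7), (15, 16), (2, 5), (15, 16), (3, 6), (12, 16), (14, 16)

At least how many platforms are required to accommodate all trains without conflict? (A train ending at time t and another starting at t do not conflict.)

4

Count concurrent intervals with a sweep; the peak is the room count.
Events (time:±→running): 2:+→1 2:+→2 3:+→3 5:-→2 6:-→1 7:-→0 12:+→1 14:+→2 15:+→3 15:+→4 … peak 4.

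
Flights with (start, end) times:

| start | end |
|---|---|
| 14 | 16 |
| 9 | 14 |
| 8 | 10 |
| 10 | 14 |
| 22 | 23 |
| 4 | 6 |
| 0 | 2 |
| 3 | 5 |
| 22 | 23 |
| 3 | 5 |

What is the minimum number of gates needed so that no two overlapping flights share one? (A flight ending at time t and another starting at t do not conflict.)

3

The answer is the maximum number of intervals overlapping at any instant.
Events (time:±→running): 0:+→1 2:-→0 3:+→1 3:+→2 4:+→3 … peak 3.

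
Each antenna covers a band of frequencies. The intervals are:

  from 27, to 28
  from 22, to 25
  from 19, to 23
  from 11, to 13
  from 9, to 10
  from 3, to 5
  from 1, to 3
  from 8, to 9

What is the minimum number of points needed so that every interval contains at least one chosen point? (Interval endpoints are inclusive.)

5

By right end: [1,3]  [3,5]  [8,9]  [9,10]  [11,13]  [19,23]  [22,25]  [27,28]
[1,3] uncovered → point at 3; [8,9] uncovered → point at 9; [11,13] uncovered → point at 13; [19,23] uncovered → point at 23; [27,28] uncovered → point at 28.
Points: 3, 9, 13, 23, 28 (5 total).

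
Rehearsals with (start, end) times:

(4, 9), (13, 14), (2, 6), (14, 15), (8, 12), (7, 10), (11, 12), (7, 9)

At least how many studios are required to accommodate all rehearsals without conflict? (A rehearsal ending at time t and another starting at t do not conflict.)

Count concurrent intervals with a sweep; the peak is the room count.
Events (time:±→running): 2:+→1 4:+→2 6:-→1 7:+→2 7:+→3 8:+→4 … peak 4.

4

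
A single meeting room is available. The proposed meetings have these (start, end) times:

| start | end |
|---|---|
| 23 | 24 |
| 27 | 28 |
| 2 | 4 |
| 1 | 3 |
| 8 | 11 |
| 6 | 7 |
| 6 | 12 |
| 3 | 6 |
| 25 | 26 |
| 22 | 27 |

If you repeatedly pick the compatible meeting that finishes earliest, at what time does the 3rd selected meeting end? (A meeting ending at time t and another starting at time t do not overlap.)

Order by finish time; keep every interval that doesn't clash with the previous kept one.
By end time: (1,3), (2,4), (3,6), (6,7), (8,11), (6,12), (23,24), (25,26), (22,27), (27,28).
Pick (1,3); next start ≥ 3 → (3,6); next start ≥ 6 → (6,7); next start ≥ 7 → (8,11); next start ≥ 11 → (23,24); next start ≥ 24 → (25,26); next start ≥ 26 → (27,28).
Selected: (1,3) (3,6) (6,7) (8,11) (23,24) (25,26) (27,28)

7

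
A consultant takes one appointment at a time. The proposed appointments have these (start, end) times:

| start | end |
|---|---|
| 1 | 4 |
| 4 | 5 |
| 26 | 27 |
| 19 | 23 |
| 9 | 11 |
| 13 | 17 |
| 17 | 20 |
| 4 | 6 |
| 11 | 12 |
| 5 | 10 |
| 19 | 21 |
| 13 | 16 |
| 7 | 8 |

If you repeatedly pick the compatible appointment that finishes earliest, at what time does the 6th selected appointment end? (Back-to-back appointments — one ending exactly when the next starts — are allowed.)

16

Greedy by earliest finish: after sorting by end time, pick each interval compatible with the last pick.
By end time: (1,4), (4,5), (4,6), (7,8), (5,10), (9,11), (11,12), (13,16), (13,17), (17,20), (19,21), (19,23), (26,27).
Pick (1,4); next start ≥ 4 → (4,5); next start ≥ 5 → (7,8); next start ≥ 8 → (9,11); next start ≥ 11 → (11,12); next start ≥ 12 → (13,16); next start ≥ 16 → (17,20); next start ≥ 20 → (26,27).
Selected: (1,4) (4,5) (7,8) (9,11) (11,12) (13,16) (17,20) (26,27)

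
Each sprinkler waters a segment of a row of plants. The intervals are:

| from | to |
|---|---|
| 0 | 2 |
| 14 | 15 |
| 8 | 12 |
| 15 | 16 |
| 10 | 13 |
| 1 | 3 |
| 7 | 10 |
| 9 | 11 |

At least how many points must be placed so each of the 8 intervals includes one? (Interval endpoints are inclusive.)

3

By right end: [0,2]  [1,3]  [7,10]  [9,11]  [8,12]  [10,13]  [14,15]  [15,16]
[0,2] uncovered → point at 2; [7,10] uncovered → point at 10; [14,15] uncovered → point at 15.
Points: 2, 10, 15 (3 total).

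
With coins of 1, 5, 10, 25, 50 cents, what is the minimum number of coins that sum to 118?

7

118 = 2×50 + 1×10 + 1×5 + 3×1
Total coins = 2 + 1 + 1 + 3 = 7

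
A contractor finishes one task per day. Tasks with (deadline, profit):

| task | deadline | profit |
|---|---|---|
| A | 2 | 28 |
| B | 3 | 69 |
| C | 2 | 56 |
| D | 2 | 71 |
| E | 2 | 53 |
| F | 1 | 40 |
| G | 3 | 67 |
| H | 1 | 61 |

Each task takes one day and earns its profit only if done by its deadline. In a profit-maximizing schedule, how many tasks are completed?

3

Sort by profit descending; place each in the latest free slot ≤ its deadline.
By profit: D(d2,71), B(d3,69), G(d3,67), H(d1,61), C(d2,56), E(d2,53), F(d1,40), A(d2,28)
D→slot 2; B→slot 3; G→slot 1; H skipped; C skipped; E skipped; F skipped; A skipped.
3 of 8 scheduled.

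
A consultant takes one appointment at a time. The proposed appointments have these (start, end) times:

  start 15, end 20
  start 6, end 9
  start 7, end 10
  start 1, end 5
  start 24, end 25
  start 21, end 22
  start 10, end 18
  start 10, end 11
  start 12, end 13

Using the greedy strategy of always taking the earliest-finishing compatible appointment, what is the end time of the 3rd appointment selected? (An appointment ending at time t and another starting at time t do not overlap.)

By end time: (1,5), (6,9), (7,10), (10,11), (12,13), (10,18), (15,20), (21,22), (24,25).
Pick (1,5); next start ≥ 5 → (6,9); next start ≥ 9 → (10,11); next start ≥ 11 → (12,13); next start ≥ 13 → (15,20); next start ≥ 20 → (21,22); next start ≥ 22 → (24,25).
Selected: (1,5) (6,9) (10,11) (12,13) (15,20) (21,22) (24,25)

11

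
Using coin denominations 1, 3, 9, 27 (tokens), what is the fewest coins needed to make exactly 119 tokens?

7

119 = 4×27 + 1×9 + 2×1
Total coins = 4 + 1 + 2 = 7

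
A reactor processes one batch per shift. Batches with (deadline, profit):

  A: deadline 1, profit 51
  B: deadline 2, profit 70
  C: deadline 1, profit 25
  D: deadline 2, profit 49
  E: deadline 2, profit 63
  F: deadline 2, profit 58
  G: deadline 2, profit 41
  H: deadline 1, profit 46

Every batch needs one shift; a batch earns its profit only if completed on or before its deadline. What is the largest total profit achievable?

133

By profit: B(d2,70), E(d2,63), F(d2,58), A(d1,51), D(d2,49), H(d1,46), G(d2,41), C(d1,25)
B→slot 2; E→slot 1; F skipped; A skipped; D skipped; H skipped; G skipped; C skipped.
Profit = 63 + 70 = 133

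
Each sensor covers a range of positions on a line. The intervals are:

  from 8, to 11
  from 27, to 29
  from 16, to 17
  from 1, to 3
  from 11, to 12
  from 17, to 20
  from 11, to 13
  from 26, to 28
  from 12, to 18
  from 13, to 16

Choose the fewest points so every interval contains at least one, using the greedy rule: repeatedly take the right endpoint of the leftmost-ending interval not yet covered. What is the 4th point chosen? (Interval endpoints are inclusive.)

By right end: [1,3]  [8,11]  [11,12]  [11,13]  [13,16]  [16,17]  [12,18]  [17,20]  [26,28]  [27,29]
[1,3] uncovered → point at 3; [8,11] uncovered → point at 11; [13,16] uncovered → point at 16; [17,20] uncovered → point at 20; [26,28] uncovered → point at 28.
Points: 3, 11, 16, 20, 28 (5 total).

20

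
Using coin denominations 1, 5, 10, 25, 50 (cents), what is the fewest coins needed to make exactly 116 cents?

5

Use the largest denomination that fits, subtract, and repeat.
116 − 2×50→16 − 1×10→6 − 1×5→1 − 1×1→0
Total coins = 2 + 1 + 1 + 1 = 5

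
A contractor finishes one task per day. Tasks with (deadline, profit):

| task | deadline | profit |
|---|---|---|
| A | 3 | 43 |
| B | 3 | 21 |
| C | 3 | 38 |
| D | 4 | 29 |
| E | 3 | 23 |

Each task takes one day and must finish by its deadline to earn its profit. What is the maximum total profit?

Sort by profit descending; place each in the latest free slot ≤ its deadline.
By profit: A(d3,43), C(d3,38), D(d4,29), E(d3,23), B(d3,21)
A→slot 3; C→slot 2; D→slot 4; E→slot 1; B skipped.
Profit = 23 + 38 + 43 + 29 = 133

133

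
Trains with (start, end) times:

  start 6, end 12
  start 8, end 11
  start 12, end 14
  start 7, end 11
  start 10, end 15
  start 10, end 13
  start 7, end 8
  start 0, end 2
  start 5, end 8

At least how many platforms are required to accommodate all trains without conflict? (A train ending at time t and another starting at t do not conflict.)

The answer is the maximum number of intervals overlapping at any instant.
starts: [0, 5, 6, 7, 7, 8, 10, 10, 12]
ends:   [2, 8, 8, 11, 11, 12, 13, 14, 15]
s0→1 e2→0 s5→1 s6→2 s7→3 s7→4 e8→3 e8→2 s8→3 s10→4 s10→5  — peak 5.

5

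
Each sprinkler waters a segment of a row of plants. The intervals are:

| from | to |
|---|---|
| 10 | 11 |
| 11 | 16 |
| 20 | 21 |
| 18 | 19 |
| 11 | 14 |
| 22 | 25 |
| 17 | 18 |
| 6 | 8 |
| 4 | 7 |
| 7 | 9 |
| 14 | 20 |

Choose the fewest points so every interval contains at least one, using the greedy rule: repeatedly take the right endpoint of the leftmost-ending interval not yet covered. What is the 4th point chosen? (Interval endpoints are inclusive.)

Sorted: [4,7] [6,8] [7,9] [10,11] [11,14] [11,16] [17,18] [18,19] [14,20] [20,21] [22,25]
{[4,7],[6,8],[7,9]} hit by 7; {[10,11],[11,14],[11,16]} hit by 11; {[17,18],[18,19],[14,20]} hit by 18; {[20,21]} hit by 21; {[22,25]} hit by 25.
Points: 7, 11, 18, 21, 25 (5 total).

21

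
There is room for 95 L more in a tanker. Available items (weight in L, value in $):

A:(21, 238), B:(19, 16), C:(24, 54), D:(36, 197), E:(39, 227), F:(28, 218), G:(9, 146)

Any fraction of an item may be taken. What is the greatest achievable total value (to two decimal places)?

817.36

Ratios (sorted): G 16.22, A 11.33, F 7.79, E 5.82, D 5.47, C 2.25, B 0.84
take G (9 @ 146); take A (21 @ 238); take F (28 @ 218); take 37/39 of E → 215.36. Capacity used 95/95.
Total value = 817.36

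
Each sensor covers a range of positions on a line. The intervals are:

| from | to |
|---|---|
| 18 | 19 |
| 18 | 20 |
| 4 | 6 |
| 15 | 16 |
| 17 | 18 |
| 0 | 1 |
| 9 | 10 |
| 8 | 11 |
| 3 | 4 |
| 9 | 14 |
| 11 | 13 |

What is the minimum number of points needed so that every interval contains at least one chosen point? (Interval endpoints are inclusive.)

6

Sorted: [0,1] [3,4] [4,6] [9,10] [8,11] [11,13] [9,14] [15,16] [17,18] [18,19] [18,20]
{[0,1]} hit by 1; {[3,4],[4,6]} hit by 4; {[9,10],[8,11]} hit by 10; {[11,13],[9,14]} hit by 13; {[15,16]} hit by 16; {[17,18],[18,19],[18,20]} hit by 18.
Points: 1, 4, 10, 13, 16, 18 (6 total).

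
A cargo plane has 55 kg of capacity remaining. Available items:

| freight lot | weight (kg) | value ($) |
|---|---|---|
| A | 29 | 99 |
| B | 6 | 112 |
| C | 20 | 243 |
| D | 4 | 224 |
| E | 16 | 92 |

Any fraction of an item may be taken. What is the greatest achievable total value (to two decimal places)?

701.72

Ratios (sorted): D 56.00, B 18.67, C 12.15, E 5.75, A 3.41
take D (4 @ 224); take B (6 @ 112); take C (20 @ 243); take E (16 @ 92); take 9/29 of A → 30.72. Capacity used 55/55.
Total value = 701.72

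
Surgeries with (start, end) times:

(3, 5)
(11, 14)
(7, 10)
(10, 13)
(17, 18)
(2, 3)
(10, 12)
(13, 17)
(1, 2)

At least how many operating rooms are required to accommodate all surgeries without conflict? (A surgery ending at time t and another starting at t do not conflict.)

3

starts: [1, 2, 3, 7, 10, 10, 11, 13, 17]
ends:   [2, 3, 5, 10, 12, 13, 14, 17, 18]
s1→1 e2→0 s2→1 e3→0 s3→1 e5→0 s7→1 e10→0 s10→1 s10→2 s11→3  — peak 3.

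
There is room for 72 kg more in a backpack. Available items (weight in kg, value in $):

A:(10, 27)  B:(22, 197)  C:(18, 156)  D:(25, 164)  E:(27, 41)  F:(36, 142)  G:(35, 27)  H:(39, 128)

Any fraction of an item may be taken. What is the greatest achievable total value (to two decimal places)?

544.61

Ratios (sorted): B 8.95, C 8.67, D 6.56, F 3.94, H 3.28, A 2.70, E 1.52, G 0.77
take B (22 @ 197); take C (18 @ 156); take D (25 @ 164); take 7/36 of F → 27.61. Capacity used 72/72.
Total value = 544.61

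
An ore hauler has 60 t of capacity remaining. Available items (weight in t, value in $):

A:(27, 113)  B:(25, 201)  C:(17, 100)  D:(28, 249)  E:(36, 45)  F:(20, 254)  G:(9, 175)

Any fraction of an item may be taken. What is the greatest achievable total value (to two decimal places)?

Greedy by value/weight ratio, highest first.
Ratios (sorted): G 19.44, F 12.70, D 8.89, B 8.04, C 5.88, A 4.19, E 1.25
take G (9 @ 175); take F (20 @ 254); take D (28 @ 249); take 3/25 of B → 24.12. Capacity used 60/60.
Total value = 702.12

702.12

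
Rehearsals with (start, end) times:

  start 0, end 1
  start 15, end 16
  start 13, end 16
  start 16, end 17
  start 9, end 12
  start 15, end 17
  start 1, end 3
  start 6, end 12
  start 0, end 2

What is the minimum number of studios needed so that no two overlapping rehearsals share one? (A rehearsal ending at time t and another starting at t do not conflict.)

3

Count concurrent intervals with a sweep; the peak is the room count.
starts: [0, 0, 1, 6, 9, 13, 15, 15, 16]
ends:   [1, 2, 3, 12, 12, 16, 16, 17, 17]
s0→1 s0→2 e1→1 s1→2 e2→1 e3→0 s6→1 s9→2 e12→1 e12→0 s13→1 s15→2 s15→3  — peak 3.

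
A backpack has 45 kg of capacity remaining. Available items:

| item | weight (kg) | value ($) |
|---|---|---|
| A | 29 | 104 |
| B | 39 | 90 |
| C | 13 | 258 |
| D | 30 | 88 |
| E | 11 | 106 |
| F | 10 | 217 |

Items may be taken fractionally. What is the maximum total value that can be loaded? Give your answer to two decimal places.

620.45

Greedy by value/weight ratio, highest first.
Order: F (217/10=21.70) > C (258/13=19.85) > E (106/11=9.64) > A (104/29=3.59) > D (88/30=2.93) > B (90/39=2.31)
Fill: take F (10 @ 217) → take C (13 @ 258) → take E (11 @ 106) → take 11/29 of A → 39.45; 45/45 used.
Total value = 620.45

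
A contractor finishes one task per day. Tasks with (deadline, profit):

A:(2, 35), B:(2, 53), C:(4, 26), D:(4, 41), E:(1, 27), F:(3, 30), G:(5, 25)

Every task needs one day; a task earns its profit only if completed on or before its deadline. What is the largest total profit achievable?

By profit: B(d2,53), D(d4,41), A(d2,35), F(d3,30), E(d1,27), C(d4,26), G(d5,25)
B→slot 2; D→slot 4; A→slot 1; F→slot 3; E skipped; C skipped; G→slot 5.
Profit = 35 + 53 + 30 + 41 + 25 = 184

184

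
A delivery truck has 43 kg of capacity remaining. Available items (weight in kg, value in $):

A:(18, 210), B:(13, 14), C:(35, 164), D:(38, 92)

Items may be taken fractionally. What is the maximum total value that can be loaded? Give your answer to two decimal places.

327.14

Ratios (sorted): A 11.67, C 4.69, D 2.42, B 1.08
take A (18 @ 210); take 25/35 of C → 117.14. Capacity used 43/43.
Total value = 327.14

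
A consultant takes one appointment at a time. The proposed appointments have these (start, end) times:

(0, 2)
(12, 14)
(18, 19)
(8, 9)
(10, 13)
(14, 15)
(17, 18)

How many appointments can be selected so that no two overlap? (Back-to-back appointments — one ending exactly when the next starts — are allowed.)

Order by finish time; keep every interval that doesn't clash with the previous kept one.
By end time: (0,2), (8,9), (10,13), (12,14), (14,15), (17,18), (18,19).
Pick (0,2); next start ≥ 2 → (8,9); next start ≥ 9 → (10,13); next start ≥ 13 → (14,15); next start ≥ 15 → (17,18); next start ≥ 18 → (18,19).
Selected 6 appointments.

6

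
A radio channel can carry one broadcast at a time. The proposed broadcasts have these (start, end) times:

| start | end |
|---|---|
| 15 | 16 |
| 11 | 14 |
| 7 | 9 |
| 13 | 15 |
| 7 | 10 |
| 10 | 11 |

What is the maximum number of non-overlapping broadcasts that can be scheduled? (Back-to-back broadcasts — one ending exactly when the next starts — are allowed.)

Order by finish time; keep every interval that doesn't clash with the previous kept one.
Sorted by end: (7,9)  (7,10)  (10,11)  (11,14)  (13,15)  (15,16)
take (7,9); skip (7,10); take (10,11); take (11,14); skip (13,15); take (15,16).
Selected 4 broadcasts.

4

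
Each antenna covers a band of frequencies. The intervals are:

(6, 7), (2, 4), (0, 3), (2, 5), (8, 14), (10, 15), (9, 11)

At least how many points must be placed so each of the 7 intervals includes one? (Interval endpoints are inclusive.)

3

Sort by right endpoint; whenever an interval is uncovered, place a point at its right end.
By right end: [0,3]  [2,4]  [2,5]  [6,7]  [9,11]  [8,14]  [10,15]
[0,3] uncovered → point at 3; [6,7] uncovered → point at 7; [9,11] uncovered → point at 11.
Points: 3, 7, 11 (3 total).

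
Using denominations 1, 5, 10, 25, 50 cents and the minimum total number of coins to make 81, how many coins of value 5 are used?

1

Greedy: take as many of the largest coin as possible, then repeat with the remainder.
81 = 1×50 + 1×25 + 1×5 + 1×1
Count of 5: 1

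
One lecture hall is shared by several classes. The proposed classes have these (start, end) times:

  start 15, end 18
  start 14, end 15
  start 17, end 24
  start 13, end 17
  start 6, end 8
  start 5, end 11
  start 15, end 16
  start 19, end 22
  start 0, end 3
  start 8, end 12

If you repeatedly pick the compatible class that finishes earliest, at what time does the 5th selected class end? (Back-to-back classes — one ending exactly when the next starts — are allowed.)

16

Greedy by earliest finish: after sorting by end time, pick each interval compatible with the last pick.
Sorted by end: (0,3)  (6,8)  (5,11)  (8,12)  (14,15)  (15,16)  (13,17)  (15,18)  (19,22)  (17,24)
take (0,3); take (6,8); take (8,12); take (14,15); take (15,16); skip (15,18); take (19,22).
Selected: (0,3) (6,8) (8,12) (14,15) (15,16) (19,22)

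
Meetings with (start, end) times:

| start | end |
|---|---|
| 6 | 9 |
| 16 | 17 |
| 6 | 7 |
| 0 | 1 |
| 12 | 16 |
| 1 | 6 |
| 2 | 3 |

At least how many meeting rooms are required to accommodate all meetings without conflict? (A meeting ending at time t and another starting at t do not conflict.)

2

The answer is the maximum number of intervals overlapping at any instant.
Events (time:±→running): 0:+→1 1:-→0 1:+→1 2:+→2 … peak 2.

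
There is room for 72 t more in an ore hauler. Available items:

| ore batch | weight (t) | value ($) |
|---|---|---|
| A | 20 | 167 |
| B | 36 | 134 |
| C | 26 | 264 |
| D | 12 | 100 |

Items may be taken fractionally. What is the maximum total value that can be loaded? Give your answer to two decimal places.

Sort by value per unit weight and fill in that order.
Order: C (264/26=10.15) > A (167/20=8.35) > D (100/12=8.33) > B (134/36=3.72)
Fill: take C (26 @ 264) → take A (20 @ 167) → take D (12 @ 100) → take 14/36 of B → 52.11; 72/72 used.
Total value = 583.11

583.11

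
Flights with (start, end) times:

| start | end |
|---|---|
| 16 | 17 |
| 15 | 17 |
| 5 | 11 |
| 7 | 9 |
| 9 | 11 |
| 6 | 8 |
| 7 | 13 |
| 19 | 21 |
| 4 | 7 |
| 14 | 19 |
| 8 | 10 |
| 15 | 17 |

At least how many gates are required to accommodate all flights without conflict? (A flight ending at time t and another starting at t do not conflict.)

4

Count concurrent intervals with a sweep; the peak is the room count.
Events (time:±→running): 4:+→1 5:+→2 6:+→3 7:-→2 7:+→3 7:+→4 … peak 4.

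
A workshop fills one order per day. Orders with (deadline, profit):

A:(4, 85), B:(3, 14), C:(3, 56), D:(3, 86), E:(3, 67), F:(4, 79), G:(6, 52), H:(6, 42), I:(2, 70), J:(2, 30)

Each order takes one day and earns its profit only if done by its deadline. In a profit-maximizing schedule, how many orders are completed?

Take jobs in profit order; each goes to the latest open slot no later than its deadline.
Profit order: D=86 A=85 F=79 I=70 E=67 C=56 G=52 H=42 J=30 B=14
Assign: D→slot 3, A→slot 4, F→slot 2, I→slot 1, E skipped, C skipped, G→slot 6, H→slot 5, J skipped, B skipped.
Slots: [1:I] [2:F] [3:D] [4:A] [5:H] [6:G]
6 of 10 scheduled.

6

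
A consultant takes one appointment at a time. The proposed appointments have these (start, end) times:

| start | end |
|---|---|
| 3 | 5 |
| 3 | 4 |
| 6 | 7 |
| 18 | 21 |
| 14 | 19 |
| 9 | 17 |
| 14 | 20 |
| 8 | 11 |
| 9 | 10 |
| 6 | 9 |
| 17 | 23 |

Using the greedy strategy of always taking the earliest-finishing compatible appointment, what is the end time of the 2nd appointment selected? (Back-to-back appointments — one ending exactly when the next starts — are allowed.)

Sort by end time and greedily take each interval whose start is ≥ the last chosen end.
Sorted by end: (3,4)  (3,5)  (6,7)  (6,9)  (9,10)  (8,11)  (9,17)  (14,19)  (14,20)  (18,21)  (17,23)
take (3,4); take (6,7); skip (6,9); take (9,10); take (14,19); skip (14,20).
Selected: (3,4) (6,7) (9,10) (14,19)

7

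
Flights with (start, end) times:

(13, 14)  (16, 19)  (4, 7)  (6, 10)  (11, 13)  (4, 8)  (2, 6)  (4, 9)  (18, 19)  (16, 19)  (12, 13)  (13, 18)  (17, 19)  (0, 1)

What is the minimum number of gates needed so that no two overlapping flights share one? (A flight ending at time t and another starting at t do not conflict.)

4

The answer is the maximum number of intervals overlapping at any instant.
Events (time:±→running): 0:+→1 1:-→0 2:+→1 4:+→2 4:+→3 4:+→4 … peak 4.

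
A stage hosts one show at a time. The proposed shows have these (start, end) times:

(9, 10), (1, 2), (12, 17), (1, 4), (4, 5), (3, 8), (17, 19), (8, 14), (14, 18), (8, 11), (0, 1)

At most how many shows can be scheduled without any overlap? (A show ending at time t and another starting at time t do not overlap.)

Sorted by end: (0,1)  (1,2)  (1,4)  (4,5)  (3,8)  (9,10)  (8,11)  (8,14)  (12,17)  (14,18)  (17,19)
take (0,1); take (1,2); take (4,5); skip (3,8); take (9,10); take (12,17); take (17,19).
Selected 6 shows.

6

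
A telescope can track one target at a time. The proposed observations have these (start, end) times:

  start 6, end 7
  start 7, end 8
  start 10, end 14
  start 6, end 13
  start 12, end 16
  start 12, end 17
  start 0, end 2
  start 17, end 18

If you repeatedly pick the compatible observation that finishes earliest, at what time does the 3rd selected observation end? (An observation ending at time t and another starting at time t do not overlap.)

8

Greedy by earliest finish: after sorting by end time, pick each interval compatible with the last pick.
By end time: (0,2), (6,7), (7,8), (6,13), (10,14), (12,16), (12,17), (17,18).
Pick (0,2); next start ≥ 2 → (6,7); next start ≥ 7 → (7,8); next start ≥ 8 → (10,14); next start ≥ 14 → (17,18).
Selected: (0,2) (6,7) (7,8) (10,14) (17,18)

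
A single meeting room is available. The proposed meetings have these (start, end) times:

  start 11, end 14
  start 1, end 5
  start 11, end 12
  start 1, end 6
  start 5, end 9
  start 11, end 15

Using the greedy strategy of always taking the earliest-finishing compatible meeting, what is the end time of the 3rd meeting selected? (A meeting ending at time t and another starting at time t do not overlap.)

12

Order by finish time; keep every interval that doesn't clash with the previous kept one.
By end time: (1,5), (1,6), (5,9), (11,12), (11,14), (11,15).
Pick (1,5); next start ≥ 5 → (5,9); next start ≥ 9 → (11,12).
Selected: (1,5) (5,9) (11,12)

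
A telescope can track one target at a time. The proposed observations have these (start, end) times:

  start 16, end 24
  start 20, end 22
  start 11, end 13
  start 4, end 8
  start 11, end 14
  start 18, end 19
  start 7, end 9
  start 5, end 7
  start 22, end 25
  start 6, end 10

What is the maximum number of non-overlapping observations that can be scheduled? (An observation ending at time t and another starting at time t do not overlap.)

6

By end time: (5,7), (4,8), (7,9), (6,10), (11,13), (11,14), (18,19), (20,22), (16,24), (22,25).
Pick (5,7); next start ≥ 7 → (7,9); next start ≥ 9 → (11,13); next start ≥ 13 → (18,19); next start ≥ 19 → (20,22); next start ≥ 22 → (22,25).
Selected 6 observations.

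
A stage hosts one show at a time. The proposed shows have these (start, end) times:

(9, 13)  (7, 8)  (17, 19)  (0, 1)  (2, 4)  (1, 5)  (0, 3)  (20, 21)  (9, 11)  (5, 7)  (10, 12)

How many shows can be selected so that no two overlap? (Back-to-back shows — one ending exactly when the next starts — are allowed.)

7

Order by finish time; keep every interval that doesn't clash with the previous kept one.
Sorted by end: (0,1)  (0,3)  (2,4)  (1,5)  (5,7)  (7,8)  (9,11)  (10,12)  (9,13)  (17,19)  (20,21)
take (0,1); skip (0,3); take (2,4); skip (1,5); take (5,7); take (7,8); take (9,11); take (17,19); take (20,21).
Selected 7 shows.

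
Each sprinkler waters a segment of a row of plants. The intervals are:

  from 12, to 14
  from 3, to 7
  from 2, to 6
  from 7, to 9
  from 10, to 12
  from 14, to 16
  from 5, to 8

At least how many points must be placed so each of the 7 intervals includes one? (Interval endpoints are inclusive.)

Process intervals by earliest right end; each time one isn't hit yet, stab at its right endpoint.
By right end: [2,6]  [3,7]  [5,8]  [7,9]  [10,12]  [12,14]  [14,16]
[2,6] uncovered → point at 6; [7,9] uncovered → point at 9; [10,12] uncovered → point at 12; [14,16] uncovered → point at 16.
Points: 6, 9, 12, 16 (4 total).

4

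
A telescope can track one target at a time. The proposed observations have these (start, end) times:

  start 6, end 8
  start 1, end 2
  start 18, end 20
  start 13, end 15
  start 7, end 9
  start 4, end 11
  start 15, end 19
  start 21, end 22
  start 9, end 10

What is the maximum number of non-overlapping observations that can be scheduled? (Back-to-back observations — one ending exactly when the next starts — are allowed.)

6

Sort by end time and greedily take each interval whose start is ≥ the last chosen end.
By end time: (1,2), (6,8), (7,9), (9,10), (4,11), (13,15), (15,19), (18,20), (21,22).
Pick (1,2); next start ≥ 2 → (6,8); next start ≥ 8 → (9,10); next start ≥ 10 → (13,15); next start ≥ 15 → (15,19); next start ≥ 19 → (21,22).
Selected 6 observations.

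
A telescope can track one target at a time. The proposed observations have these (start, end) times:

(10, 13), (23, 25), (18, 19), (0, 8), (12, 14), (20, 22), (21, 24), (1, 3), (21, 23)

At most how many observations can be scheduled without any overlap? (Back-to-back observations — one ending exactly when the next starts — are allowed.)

Sort by end time and greedily take each interval whose start is ≥ the last chosen end.
By end time: (1,3), (0,8), (10,13), (12,14), (18,19), (20,22), (21,23), (21,24), (23,25).
Pick (1,3); next start ≥ 3 → (10,13); next start ≥ 13 → (18,19); next start ≥ 19 → (20,22); next start ≥ 22 → (23,25).
Selected 5 observations.

5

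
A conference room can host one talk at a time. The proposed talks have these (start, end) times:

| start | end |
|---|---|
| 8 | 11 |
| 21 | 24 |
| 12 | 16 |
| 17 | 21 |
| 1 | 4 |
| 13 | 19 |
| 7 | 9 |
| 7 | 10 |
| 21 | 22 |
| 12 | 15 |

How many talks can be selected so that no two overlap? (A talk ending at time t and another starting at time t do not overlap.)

5

Order by finish time; keep every interval that doesn't clash with the previous kept one.
Sorted by end: (1,4)  (7,9)  (7,10)  (8,11)  (12,15)  (12,16)  (13,19)  (17,21)  (21,22)  (21,24)
take (1,4); take (7,9); skip (7,10); take (12,15); skip (13,19); take (17,21); take (21,22).
Selected 5 talks.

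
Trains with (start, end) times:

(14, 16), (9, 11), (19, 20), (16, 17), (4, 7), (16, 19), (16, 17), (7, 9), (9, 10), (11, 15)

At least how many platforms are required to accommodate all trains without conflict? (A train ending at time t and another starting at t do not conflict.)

Events (time:±→running): 4:+→1 7:-→0 7:+→1 9:-→0 9:+→1 9:+→2 10:-→1 11:-→0 11:+→1 14:+→2 15:-→1 16:-→0 16:+→1 16:+→2 16:+→3 … peak 3.

3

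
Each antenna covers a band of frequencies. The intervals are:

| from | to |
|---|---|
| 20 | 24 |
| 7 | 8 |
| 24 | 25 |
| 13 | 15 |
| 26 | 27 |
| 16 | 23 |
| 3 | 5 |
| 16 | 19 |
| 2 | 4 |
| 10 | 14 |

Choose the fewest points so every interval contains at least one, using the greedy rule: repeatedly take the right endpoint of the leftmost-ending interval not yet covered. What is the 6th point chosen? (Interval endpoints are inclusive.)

27

By right end: [2,4]  [3,5]  [7,8]  [10,14]  [13,15]  [16,19]  [16,23]  [20,24]  [24,25]  [26,27]
[2,4] uncovered → point at 4; [7,8] uncovered → point at 8; [10,14] uncovered → point at 14; [16,19] uncovered → point at 19; [20,24] uncovered → point at 24; [26,27] uncovered → point at 27.
Points: 4, 8, 14, 19, 24, 27 (6 total).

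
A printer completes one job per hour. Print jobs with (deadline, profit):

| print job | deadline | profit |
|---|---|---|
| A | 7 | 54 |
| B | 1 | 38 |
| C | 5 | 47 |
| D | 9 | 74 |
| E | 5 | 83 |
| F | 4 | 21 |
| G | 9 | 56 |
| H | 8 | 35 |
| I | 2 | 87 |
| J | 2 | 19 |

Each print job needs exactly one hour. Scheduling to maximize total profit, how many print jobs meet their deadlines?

Sort by profit descending; place each in the latest free slot ≤ its deadline.
Profit order: I=87 E=83 D=74 G=56 A=54 C=47 B=38 H=35 F=21 J=19
Assign: I→slot 2, E→slot 5, D→slot 9, G→slot 8, A→slot 7, C→slot 4, B→slot 1, H→slot 6, F→slot 3, J skipped.
Slots: [1:B] [2:I] [3:F] [4:C] [5:E] [6:H] [7:A] [8:G] [9:D]
9 of 10 scheduled.

9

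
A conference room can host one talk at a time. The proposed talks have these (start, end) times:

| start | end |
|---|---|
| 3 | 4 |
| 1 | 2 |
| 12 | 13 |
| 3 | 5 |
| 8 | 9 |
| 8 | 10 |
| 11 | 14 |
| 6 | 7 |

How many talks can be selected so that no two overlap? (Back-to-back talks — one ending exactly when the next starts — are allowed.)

Order by finish time; keep every interval that doesn't clash with the previous kept one.
Sorted by end: (1,2)  (3,4)  (3,5)  (6,7)  (8,9)  (8,10)  (12,13)  (11,14)
take (1,2); take (3,4); take (6,7); take (8,9); skip (8,10); take (12,13); skip (11,14).
Selected 5 talks.

5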